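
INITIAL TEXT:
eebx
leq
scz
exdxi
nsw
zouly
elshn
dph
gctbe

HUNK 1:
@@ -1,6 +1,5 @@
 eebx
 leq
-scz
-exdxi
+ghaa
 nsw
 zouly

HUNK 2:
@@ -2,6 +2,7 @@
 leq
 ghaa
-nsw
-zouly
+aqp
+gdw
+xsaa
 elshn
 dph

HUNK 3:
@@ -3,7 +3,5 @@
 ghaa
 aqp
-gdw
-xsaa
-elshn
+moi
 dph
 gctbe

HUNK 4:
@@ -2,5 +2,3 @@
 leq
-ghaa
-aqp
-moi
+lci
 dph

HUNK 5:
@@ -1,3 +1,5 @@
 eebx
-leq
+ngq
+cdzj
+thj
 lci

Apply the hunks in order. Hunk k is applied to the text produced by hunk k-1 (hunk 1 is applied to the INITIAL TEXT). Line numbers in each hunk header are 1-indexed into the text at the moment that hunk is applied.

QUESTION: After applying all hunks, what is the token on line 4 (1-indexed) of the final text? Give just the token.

Answer: thj

Derivation:
Hunk 1: at line 1 remove [scz,exdxi] add [ghaa] -> 8 lines: eebx leq ghaa nsw zouly elshn dph gctbe
Hunk 2: at line 2 remove [nsw,zouly] add [aqp,gdw,xsaa] -> 9 lines: eebx leq ghaa aqp gdw xsaa elshn dph gctbe
Hunk 3: at line 3 remove [gdw,xsaa,elshn] add [moi] -> 7 lines: eebx leq ghaa aqp moi dph gctbe
Hunk 4: at line 2 remove [ghaa,aqp,moi] add [lci] -> 5 lines: eebx leq lci dph gctbe
Hunk 5: at line 1 remove [leq] add [ngq,cdzj,thj] -> 7 lines: eebx ngq cdzj thj lci dph gctbe
Final line 4: thj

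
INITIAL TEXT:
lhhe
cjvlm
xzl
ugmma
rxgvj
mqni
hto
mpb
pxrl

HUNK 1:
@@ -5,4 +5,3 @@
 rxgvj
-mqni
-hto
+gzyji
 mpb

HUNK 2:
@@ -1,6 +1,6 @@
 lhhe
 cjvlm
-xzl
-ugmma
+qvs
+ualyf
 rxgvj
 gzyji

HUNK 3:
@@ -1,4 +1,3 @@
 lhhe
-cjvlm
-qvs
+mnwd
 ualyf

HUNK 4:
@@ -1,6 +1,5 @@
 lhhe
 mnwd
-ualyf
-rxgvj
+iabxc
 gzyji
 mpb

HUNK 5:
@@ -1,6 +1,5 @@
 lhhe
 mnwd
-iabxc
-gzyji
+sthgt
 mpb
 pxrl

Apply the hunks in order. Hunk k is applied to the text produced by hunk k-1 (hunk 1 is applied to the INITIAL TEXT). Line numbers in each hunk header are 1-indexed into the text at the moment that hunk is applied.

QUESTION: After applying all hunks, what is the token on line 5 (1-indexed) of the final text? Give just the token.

Answer: pxrl

Derivation:
Hunk 1: at line 5 remove [mqni,hto] add [gzyji] -> 8 lines: lhhe cjvlm xzl ugmma rxgvj gzyji mpb pxrl
Hunk 2: at line 1 remove [xzl,ugmma] add [qvs,ualyf] -> 8 lines: lhhe cjvlm qvs ualyf rxgvj gzyji mpb pxrl
Hunk 3: at line 1 remove [cjvlm,qvs] add [mnwd] -> 7 lines: lhhe mnwd ualyf rxgvj gzyji mpb pxrl
Hunk 4: at line 1 remove [ualyf,rxgvj] add [iabxc] -> 6 lines: lhhe mnwd iabxc gzyji mpb pxrl
Hunk 5: at line 1 remove [iabxc,gzyji] add [sthgt] -> 5 lines: lhhe mnwd sthgt mpb pxrl
Final line 5: pxrl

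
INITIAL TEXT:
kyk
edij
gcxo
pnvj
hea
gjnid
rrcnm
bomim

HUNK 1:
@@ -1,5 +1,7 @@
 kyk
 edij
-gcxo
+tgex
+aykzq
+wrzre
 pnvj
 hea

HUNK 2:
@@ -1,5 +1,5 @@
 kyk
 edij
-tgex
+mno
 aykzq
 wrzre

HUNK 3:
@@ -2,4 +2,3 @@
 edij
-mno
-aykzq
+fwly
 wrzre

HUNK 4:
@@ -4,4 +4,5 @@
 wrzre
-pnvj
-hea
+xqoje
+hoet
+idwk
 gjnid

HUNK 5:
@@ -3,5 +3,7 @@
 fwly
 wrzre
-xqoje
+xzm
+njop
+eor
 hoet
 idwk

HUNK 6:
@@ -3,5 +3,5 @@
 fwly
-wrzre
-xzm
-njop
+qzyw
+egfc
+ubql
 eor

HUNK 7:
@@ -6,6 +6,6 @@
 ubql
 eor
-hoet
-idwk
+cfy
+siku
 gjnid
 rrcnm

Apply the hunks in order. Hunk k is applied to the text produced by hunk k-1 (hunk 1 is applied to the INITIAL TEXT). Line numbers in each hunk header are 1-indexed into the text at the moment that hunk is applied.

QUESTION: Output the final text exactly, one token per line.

Hunk 1: at line 1 remove [gcxo] add [tgex,aykzq,wrzre] -> 10 lines: kyk edij tgex aykzq wrzre pnvj hea gjnid rrcnm bomim
Hunk 2: at line 1 remove [tgex] add [mno] -> 10 lines: kyk edij mno aykzq wrzre pnvj hea gjnid rrcnm bomim
Hunk 3: at line 2 remove [mno,aykzq] add [fwly] -> 9 lines: kyk edij fwly wrzre pnvj hea gjnid rrcnm bomim
Hunk 4: at line 4 remove [pnvj,hea] add [xqoje,hoet,idwk] -> 10 lines: kyk edij fwly wrzre xqoje hoet idwk gjnid rrcnm bomim
Hunk 5: at line 3 remove [xqoje] add [xzm,njop,eor] -> 12 lines: kyk edij fwly wrzre xzm njop eor hoet idwk gjnid rrcnm bomim
Hunk 6: at line 3 remove [wrzre,xzm,njop] add [qzyw,egfc,ubql] -> 12 lines: kyk edij fwly qzyw egfc ubql eor hoet idwk gjnid rrcnm bomim
Hunk 7: at line 6 remove [hoet,idwk] add [cfy,siku] -> 12 lines: kyk edij fwly qzyw egfc ubql eor cfy siku gjnid rrcnm bomim

Answer: kyk
edij
fwly
qzyw
egfc
ubql
eor
cfy
siku
gjnid
rrcnm
bomim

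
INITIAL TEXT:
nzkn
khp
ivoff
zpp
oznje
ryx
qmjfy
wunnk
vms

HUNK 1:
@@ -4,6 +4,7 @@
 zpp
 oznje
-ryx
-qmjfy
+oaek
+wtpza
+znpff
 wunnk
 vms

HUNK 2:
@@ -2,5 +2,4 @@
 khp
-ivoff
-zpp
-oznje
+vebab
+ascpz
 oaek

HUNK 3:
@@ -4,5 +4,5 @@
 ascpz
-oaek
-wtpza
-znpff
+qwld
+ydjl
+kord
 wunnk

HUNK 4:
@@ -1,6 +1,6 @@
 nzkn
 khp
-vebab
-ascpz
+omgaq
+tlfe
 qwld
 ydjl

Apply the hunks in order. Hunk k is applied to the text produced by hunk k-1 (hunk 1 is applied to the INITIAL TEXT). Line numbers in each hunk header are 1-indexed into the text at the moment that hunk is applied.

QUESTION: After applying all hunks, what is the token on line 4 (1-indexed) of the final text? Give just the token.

Hunk 1: at line 4 remove [ryx,qmjfy] add [oaek,wtpza,znpff] -> 10 lines: nzkn khp ivoff zpp oznje oaek wtpza znpff wunnk vms
Hunk 2: at line 2 remove [ivoff,zpp,oznje] add [vebab,ascpz] -> 9 lines: nzkn khp vebab ascpz oaek wtpza znpff wunnk vms
Hunk 3: at line 4 remove [oaek,wtpza,znpff] add [qwld,ydjl,kord] -> 9 lines: nzkn khp vebab ascpz qwld ydjl kord wunnk vms
Hunk 4: at line 1 remove [vebab,ascpz] add [omgaq,tlfe] -> 9 lines: nzkn khp omgaq tlfe qwld ydjl kord wunnk vms
Final line 4: tlfe

Answer: tlfe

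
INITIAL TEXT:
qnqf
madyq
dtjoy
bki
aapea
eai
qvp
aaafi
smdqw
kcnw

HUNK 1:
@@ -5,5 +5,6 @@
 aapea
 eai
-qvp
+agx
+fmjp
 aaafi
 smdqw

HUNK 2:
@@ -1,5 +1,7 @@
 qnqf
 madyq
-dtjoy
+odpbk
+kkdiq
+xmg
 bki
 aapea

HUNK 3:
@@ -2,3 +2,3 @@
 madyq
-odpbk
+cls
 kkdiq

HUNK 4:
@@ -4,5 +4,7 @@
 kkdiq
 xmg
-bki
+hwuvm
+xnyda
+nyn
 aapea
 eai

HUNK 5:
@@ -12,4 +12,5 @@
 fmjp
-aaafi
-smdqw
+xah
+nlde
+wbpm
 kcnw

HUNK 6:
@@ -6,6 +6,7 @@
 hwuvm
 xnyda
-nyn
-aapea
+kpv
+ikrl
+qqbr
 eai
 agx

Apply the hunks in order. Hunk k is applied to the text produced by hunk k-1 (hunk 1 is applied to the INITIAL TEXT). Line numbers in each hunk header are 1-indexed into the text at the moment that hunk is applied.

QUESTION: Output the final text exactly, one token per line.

Answer: qnqf
madyq
cls
kkdiq
xmg
hwuvm
xnyda
kpv
ikrl
qqbr
eai
agx
fmjp
xah
nlde
wbpm
kcnw

Derivation:
Hunk 1: at line 5 remove [qvp] add [agx,fmjp] -> 11 lines: qnqf madyq dtjoy bki aapea eai agx fmjp aaafi smdqw kcnw
Hunk 2: at line 1 remove [dtjoy] add [odpbk,kkdiq,xmg] -> 13 lines: qnqf madyq odpbk kkdiq xmg bki aapea eai agx fmjp aaafi smdqw kcnw
Hunk 3: at line 2 remove [odpbk] add [cls] -> 13 lines: qnqf madyq cls kkdiq xmg bki aapea eai agx fmjp aaafi smdqw kcnw
Hunk 4: at line 4 remove [bki] add [hwuvm,xnyda,nyn] -> 15 lines: qnqf madyq cls kkdiq xmg hwuvm xnyda nyn aapea eai agx fmjp aaafi smdqw kcnw
Hunk 5: at line 12 remove [aaafi,smdqw] add [xah,nlde,wbpm] -> 16 lines: qnqf madyq cls kkdiq xmg hwuvm xnyda nyn aapea eai agx fmjp xah nlde wbpm kcnw
Hunk 6: at line 6 remove [nyn,aapea] add [kpv,ikrl,qqbr] -> 17 lines: qnqf madyq cls kkdiq xmg hwuvm xnyda kpv ikrl qqbr eai agx fmjp xah nlde wbpm kcnw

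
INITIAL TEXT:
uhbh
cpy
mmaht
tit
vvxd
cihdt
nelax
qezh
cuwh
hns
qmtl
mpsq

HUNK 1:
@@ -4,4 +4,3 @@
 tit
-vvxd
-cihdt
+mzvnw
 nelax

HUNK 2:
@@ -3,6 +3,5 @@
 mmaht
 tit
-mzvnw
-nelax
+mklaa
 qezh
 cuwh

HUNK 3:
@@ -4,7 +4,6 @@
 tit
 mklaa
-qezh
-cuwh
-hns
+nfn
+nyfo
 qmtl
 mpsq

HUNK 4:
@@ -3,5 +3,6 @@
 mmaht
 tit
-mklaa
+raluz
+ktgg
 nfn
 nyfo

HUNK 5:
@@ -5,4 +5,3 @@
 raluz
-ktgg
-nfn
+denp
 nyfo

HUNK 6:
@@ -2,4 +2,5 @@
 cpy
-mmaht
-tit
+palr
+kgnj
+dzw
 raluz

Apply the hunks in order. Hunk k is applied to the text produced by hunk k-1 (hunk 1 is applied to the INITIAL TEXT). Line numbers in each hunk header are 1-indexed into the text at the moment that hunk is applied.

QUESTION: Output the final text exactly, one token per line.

Answer: uhbh
cpy
palr
kgnj
dzw
raluz
denp
nyfo
qmtl
mpsq

Derivation:
Hunk 1: at line 4 remove [vvxd,cihdt] add [mzvnw] -> 11 lines: uhbh cpy mmaht tit mzvnw nelax qezh cuwh hns qmtl mpsq
Hunk 2: at line 3 remove [mzvnw,nelax] add [mklaa] -> 10 lines: uhbh cpy mmaht tit mklaa qezh cuwh hns qmtl mpsq
Hunk 3: at line 4 remove [qezh,cuwh,hns] add [nfn,nyfo] -> 9 lines: uhbh cpy mmaht tit mklaa nfn nyfo qmtl mpsq
Hunk 4: at line 3 remove [mklaa] add [raluz,ktgg] -> 10 lines: uhbh cpy mmaht tit raluz ktgg nfn nyfo qmtl mpsq
Hunk 5: at line 5 remove [ktgg,nfn] add [denp] -> 9 lines: uhbh cpy mmaht tit raluz denp nyfo qmtl mpsq
Hunk 6: at line 2 remove [mmaht,tit] add [palr,kgnj,dzw] -> 10 lines: uhbh cpy palr kgnj dzw raluz denp nyfo qmtl mpsq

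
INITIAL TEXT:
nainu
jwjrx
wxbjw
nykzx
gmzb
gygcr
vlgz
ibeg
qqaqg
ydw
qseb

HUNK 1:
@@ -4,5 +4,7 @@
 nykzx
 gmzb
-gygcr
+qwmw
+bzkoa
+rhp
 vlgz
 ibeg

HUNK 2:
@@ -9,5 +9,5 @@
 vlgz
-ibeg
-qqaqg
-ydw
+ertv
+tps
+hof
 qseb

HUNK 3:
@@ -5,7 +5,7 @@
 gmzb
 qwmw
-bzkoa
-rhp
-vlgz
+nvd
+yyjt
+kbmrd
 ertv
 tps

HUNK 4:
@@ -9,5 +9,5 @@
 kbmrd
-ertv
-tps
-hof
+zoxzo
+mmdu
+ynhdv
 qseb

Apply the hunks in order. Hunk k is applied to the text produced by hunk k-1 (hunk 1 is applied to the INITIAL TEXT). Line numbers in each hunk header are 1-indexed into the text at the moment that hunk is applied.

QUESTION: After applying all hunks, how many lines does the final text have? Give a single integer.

Answer: 13

Derivation:
Hunk 1: at line 4 remove [gygcr] add [qwmw,bzkoa,rhp] -> 13 lines: nainu jwjrx wxbjw nykzx gmzb qwmw bzkoa rhp vlgz ibeg qqaqg ydw qseb
Hunk 2: at line 9 remove [ibeg,qqaqg,ydw] add [ertv,tps,hof] -> 13 lines: nainu jwjrx wxbjw nykzx gmzb qwmw bzkoa rhp vlgz ertv tps hof qseb
Hunk 3: at line 5 remove [bzkoa,rhp,vlgz] add [nvd,yyjt,kbmrd] -> 13 lines: nainu jwjrx wxbjw nykzx gmzb qwmw nvd yyjt kbmrd ertv tps hof qseb
Hunk 4: at line 9 remove [ertv,tps,hof] add [zoxzo,mmdu,ynhdv] -> 13 lines: nainu jwjrx wxbjw nykzx gmzb qwmw nvd yyjt kbmrd zoxzo mmdu ynhdv qseb
Final line count: 13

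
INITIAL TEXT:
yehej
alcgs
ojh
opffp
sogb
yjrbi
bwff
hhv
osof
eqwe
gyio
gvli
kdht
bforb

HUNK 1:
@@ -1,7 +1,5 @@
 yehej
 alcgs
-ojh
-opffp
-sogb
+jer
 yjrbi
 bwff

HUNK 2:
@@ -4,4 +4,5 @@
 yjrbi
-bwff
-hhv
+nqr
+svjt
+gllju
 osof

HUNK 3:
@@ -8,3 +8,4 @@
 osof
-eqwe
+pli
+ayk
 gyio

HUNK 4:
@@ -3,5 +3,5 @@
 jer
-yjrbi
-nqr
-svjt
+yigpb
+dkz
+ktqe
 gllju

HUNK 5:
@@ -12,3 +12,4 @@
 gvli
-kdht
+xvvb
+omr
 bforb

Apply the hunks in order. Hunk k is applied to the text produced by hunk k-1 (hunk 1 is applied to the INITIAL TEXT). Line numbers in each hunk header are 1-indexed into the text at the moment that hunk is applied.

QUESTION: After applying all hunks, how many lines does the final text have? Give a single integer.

Hunk 1: at line 1 remove [ojh,opffp,sogb] add [jer] -> 12 lines: yehej alcgs jer yjrbi bwff hhv osof eqwe gyio gvli kdht bforb
Hunk 2: at line 4 remove [bwff,hhv] add [nqr,svjt,gllju] -> 13 lines: yehej alcgs jer yjrbi nqr svjt gllju osof eqwe gyio gvli kdht bforb
Hunk 3: at line 8 remove [eqwe] add [pli,ayk] -> 14 lines: yehej alcgs jer yjrbi nqr svjt gllju osof pli ayk gyio gvli kdht bforb
Hunk 4: at line 3 remove [yjrbi,nqr,svjt] add [yigpb,dkz,ktqe] -> 14 lines: yehej alcgs jer yigpb dkz ktqe gllju osof pli ayk gyio gvli kdht bforb
Hunk 5: at line 12 remove [kdht] add [xvvb,omr] -> 15 lines: yehej alcgs jer yigpb dkz ktqe gllju osof pli ayk gyio gvli xvvb omr bforb
Final line count: 15

Answer: 15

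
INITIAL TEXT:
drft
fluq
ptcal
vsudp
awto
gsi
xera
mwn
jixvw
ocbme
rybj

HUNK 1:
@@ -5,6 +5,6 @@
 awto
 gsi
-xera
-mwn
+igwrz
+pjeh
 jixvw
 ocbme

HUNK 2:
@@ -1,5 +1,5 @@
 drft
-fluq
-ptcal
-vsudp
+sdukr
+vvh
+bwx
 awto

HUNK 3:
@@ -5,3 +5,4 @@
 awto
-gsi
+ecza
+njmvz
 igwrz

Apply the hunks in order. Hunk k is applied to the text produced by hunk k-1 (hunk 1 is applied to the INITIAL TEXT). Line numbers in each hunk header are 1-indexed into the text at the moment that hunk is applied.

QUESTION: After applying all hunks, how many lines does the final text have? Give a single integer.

Answer: 12

Derivation:
Hunk 1: at line 5 remove [xera,mwn] add [igwrz,pjeh] -> 11 lines: drft fluq ptcal vsudp awto gsi igwrz pjeh jixvw ocbme rybj
Hunk 2: at line 1 remove [fluq,ptcal,vsudp] add [sdukr,vvh,bwx] -> 11 lines: drft sdukr vvh bwx awto gsi igwrz pjeh jixvw ocbme rybj
Hunk 3: at line 5 remove [gsi] add [ecza,njmvz] -> 12 lines: drft sdukr vvh bwx awto ecza njmvz igwrz pjeh jixvw ocbme rybj
Final line count: 12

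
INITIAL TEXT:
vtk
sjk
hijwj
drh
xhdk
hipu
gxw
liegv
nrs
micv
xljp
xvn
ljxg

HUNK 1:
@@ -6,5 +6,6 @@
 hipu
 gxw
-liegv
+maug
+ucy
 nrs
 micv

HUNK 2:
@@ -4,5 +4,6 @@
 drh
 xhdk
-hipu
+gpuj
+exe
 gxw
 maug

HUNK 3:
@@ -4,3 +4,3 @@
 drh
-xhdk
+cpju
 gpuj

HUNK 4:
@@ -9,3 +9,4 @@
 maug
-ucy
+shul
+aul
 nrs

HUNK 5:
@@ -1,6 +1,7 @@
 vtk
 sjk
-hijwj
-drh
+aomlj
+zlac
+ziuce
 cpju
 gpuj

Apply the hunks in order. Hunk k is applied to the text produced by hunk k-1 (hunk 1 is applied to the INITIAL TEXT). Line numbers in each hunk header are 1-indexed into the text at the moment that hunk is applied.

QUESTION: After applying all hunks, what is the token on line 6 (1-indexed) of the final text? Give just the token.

Answer: cpju

Derivation:
Hunk 1: at line 6 remove [liegv] add [maug,ucy] -> 14 lines: vtk sjk hijwj drh xhdk hipu gxw maug ucy nrs micv xljp xvn ljxg
Hunk 2: at line 4 remove [hipu] add [gpuj,exe] -> 15 lines: vtk sjk hijwj drh xhdk gpuj exe gxw maug ucy nrs micv xljp xvn ljxg
Hunk 3: at line 4 remove [xhdk] add [cpju] -> 15 lines: vtk sjk hijwj drh cpju gpuj exe gxw maug ucy nrs micv xljp xvn ljxg
Hunk 4: at line 9 remove [ucy] add [shul,aul] -> 16 lines: vtk sjk hijwj drh cpju gpuj exe gxw maug shul aul nrs micv xljp xvn ljxg
Hunk 5: at line 1 remove [hijwj,drh] add [aomlj,zlac,ziuce] -> 17 lines: vtk sjk aomlj zlac ziuce cpju gpuj exe gxw maug shul aul nrs micv xljp xvn ljxg
Final line 6: cpju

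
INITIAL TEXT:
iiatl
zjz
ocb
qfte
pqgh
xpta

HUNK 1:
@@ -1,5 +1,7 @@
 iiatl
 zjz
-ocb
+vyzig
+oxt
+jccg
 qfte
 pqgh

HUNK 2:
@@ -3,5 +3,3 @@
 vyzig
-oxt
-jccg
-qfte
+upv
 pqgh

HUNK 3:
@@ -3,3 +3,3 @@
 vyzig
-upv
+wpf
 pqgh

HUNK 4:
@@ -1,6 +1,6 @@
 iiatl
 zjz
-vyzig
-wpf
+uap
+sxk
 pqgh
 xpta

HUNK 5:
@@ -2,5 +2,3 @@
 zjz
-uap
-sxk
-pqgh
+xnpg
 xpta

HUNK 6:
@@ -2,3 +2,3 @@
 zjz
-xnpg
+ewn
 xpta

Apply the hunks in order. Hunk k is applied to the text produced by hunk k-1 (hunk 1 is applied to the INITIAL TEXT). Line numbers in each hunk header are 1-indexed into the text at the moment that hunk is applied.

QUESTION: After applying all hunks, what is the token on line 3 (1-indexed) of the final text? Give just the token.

Hunk 1: at line 1 remove [ocb] add [vyzig,oxt,jccg] -> 8 lines: iiatl zjz vyzig oxt jccg qfte pqgh xpta
Hunk 2: at line 3 remove [oxt,jccg,qfte] add [upv] -> 6 lines: iiatl zjz vyzig upv pqgh xpta
Hunk 3: at line 3 remove [upv] add [wpf] -> 6 lines: iiatl zjz vyzig wpf pqgh xpta
Hunk 4: at line 1 remove [vyzig,wpf] add [uap,sxk] -> 6 lines: iiatl zjz uap sxk pqgh xpta
Hunk 5: at line 2 remove [uap,sxk,pqgh] add [xnpg] -> 4 lines: iiatl zjz xnpg xpta
Hunk 6: at line 2 remove [xnpg] add [ewn] -> 4 lines: iiatl zjz ewn xpta
Final line 3: ewn

Answer: ewn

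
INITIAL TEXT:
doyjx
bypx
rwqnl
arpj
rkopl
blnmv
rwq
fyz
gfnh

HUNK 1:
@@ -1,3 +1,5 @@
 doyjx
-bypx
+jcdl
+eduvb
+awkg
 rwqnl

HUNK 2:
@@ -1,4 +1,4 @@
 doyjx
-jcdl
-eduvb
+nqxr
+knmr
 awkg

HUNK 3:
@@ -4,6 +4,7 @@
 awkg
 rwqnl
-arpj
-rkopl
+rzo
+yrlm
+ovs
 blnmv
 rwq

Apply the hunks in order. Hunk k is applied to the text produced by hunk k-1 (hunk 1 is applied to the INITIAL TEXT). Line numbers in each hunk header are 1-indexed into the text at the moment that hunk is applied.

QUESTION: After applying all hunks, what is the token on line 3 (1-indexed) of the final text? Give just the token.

Hunk 1: at line 1 remove [bypx] add [jcdl,eduvb,awkg] -> 11 lines: doyjx jcdl eduvb awkg rwqnl arpj rkopl blnmv rwq fyz gfnh
Hunk 2: at line 1 remove [jcdl,eduvb] add [nqxr,knmr] -> 11 lines: doyjx nqxr knmr awkg rwqnl arpj rkopl blnmv rwq fyz gfnh
Hunk 3: at line 4 remove [arpj,rkopl] add [rzo,yrlm,ovs] -> 12 lines: doyjx nqxr knmr awkg rwqnl rzo yrlm ovs blnmv rwq fyz gfnh
Final line 3: knmr

Answer: knmr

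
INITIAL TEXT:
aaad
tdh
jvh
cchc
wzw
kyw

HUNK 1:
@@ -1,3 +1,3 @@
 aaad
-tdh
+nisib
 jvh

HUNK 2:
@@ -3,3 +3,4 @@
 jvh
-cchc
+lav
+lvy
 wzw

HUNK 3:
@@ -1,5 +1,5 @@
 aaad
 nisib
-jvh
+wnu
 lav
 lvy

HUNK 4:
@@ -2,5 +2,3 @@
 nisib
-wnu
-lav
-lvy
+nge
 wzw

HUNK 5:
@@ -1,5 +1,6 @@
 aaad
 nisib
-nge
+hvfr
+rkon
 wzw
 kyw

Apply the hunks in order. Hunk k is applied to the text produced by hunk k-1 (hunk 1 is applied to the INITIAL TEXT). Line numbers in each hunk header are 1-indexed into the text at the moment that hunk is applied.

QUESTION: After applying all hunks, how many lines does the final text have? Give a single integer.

Hunk 1: at line 1 remove [tdh] add [nisib] -> 6 lines: aaad nisib jvh cchc wzw kyw
Hunk 2: at line 3 remove [cchc] add [lav,lvy] -> 7 lines: aaad nisib jvh lav lvy wzw kyw
Hunk 3: at line 1 remove [jvh] add [wnu] -> 7 lines: aaad nisib wnu lav lvy wzw kyw
Hunk 4: at line 2 remove [wnu,lav,lvy] add [nge] -> 5 lines: aaad nisib nge wzw kyw
Hunk 5: at line 1 remove [nge] add [hvfr,rkon] -> 6 lines: aaad nisib hvfr rkon wzw kyw
Final line count: 6

Answer: 6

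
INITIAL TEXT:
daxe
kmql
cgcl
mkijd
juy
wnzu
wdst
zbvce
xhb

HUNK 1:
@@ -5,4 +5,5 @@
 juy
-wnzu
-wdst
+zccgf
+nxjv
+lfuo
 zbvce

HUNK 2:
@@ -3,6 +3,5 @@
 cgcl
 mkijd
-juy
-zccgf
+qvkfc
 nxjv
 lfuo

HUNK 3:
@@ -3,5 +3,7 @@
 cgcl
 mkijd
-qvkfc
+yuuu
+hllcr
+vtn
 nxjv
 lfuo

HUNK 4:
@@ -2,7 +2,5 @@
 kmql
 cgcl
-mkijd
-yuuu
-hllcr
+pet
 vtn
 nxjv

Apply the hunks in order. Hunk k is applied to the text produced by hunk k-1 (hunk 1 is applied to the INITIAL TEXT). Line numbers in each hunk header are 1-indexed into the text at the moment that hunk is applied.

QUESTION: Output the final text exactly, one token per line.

Hunk 1: at line 5 remove [wnzu,wdst] add [zccgf,nxjv,lfuo] -> 10 lines: daxe kmql cgcl mkijd juy zccgf nxjv lfuo zbvce xhb
Hunk 2: at line 3 remove [juy,zccgf] add [qvkfc] -> 9 lines: daxe kmql cgcl mkijd qvkfc nxjv lfuo zbvce xhb
Hunk 3: at line 3 remove [qvkfc] add [yuuu,hllcr,vtn] -> 11 lines: daxe kmql cgcl mkijd yuuu hllcr vtn nxjv lfuo zbvce xhb
Hunk 4: at line 2 remove [mkijd,yuuu,hllcr] add [pet] -> 9 lines: daxe kmql cgcl pet vtn nxjv lfuo zbvce xhb

Answer: daxe
kmql
cgcl
pet
vtn
nxjv
lfuo
zbvce
xhb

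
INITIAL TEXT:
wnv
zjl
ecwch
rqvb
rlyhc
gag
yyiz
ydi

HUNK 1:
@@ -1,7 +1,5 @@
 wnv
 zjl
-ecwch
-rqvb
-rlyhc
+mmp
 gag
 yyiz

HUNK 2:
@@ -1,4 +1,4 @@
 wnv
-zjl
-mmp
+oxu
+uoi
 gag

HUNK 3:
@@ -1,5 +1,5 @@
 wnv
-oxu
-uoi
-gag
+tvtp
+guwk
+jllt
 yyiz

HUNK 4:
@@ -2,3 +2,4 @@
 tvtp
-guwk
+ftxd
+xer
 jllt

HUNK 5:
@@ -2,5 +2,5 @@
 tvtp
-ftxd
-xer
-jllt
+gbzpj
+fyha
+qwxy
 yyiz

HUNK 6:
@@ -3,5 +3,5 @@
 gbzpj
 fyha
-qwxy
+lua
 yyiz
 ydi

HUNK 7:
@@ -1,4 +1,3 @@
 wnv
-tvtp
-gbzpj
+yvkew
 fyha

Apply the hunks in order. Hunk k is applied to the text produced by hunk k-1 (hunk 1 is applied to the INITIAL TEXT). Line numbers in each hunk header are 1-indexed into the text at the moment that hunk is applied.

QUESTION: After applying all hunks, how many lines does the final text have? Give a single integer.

Answer: 6

Derivation:
Hunk 1: at line 1 remove [ecwch,rqvb,rlyhc] add [mmp] -> 6 lines: wnv zjl mmp gag yyiz ydi
Hunk 2: at line 1 remove [zjl,mmp] add [oxu,uoi] -> 6 lines: wnv oxu uoi gag yyiz ydi
Hunk 3: at line 1 remove [oxu,uoi,gag] add [tvtp,guwk,jllt] -> 6 lines: wnv tvtp guwk jllt yyiz ydi
Hunk 4: at line 2 remove [guwk] add [ftxd,xer] -> 7 lines: wnv tvtp ftxd xer jllt yyiz ydi
Hunk 5: at line 2 remove [ftxd,xer,jllt] add [gbzpj,fyha,qwxy] -> 7 lines: wnv tvtp gbzpj fyha qwxy yyiz ydi
Hunk 6: at line 3 remove [qwxy] add [lua] -> 7 lines: wnv tvtp gbzpj fyha lua yyiz ydi
Hunk 7: at line 1 remove [tvtp,gbzpj] add [yvkew] -> 6 lines: wnv yvkew fyha lua yyiz ydi
Final line count: 6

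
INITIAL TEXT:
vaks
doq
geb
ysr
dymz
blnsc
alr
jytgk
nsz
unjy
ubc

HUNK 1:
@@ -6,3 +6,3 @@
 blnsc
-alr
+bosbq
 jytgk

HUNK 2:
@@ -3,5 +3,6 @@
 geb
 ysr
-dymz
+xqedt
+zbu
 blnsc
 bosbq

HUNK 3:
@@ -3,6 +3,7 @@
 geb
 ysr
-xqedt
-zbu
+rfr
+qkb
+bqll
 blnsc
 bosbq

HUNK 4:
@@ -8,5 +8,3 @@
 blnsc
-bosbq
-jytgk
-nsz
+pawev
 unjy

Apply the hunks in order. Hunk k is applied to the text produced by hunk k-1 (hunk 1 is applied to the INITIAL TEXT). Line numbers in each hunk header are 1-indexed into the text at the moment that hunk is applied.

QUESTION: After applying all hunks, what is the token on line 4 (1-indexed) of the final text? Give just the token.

Answer: ysr

Derivation:
Hunk 1: at line 6 remove [alr] add [bosbq] -> 11 lines: vaks doq geb ysr dymz blnsc bosbq jytgk nsz unjy ubc
Hunk 2: at line 3 remove [dymz] add [xqedt,zbu] -> 12 lines: vaks doq geb ysr xqedt zbu blnsc bosbq jytgk nsz unjy ubc
Hunk 3: at line 3 remove [xqedt,zbu] add [rfr,qkb,bqll] -> 13 lines: vaks doq geb ysr rfr qkb bqll blnsc bosbq jytgk nsz unjy ubc
Hunk 4: at line 8 remove [bosbq,jytgk,nsz] add [pawev] -> 11 lines: vaks doq geb ysr rfr qkb bqll blnsc pawev unjy ubc
Final line 4: ysr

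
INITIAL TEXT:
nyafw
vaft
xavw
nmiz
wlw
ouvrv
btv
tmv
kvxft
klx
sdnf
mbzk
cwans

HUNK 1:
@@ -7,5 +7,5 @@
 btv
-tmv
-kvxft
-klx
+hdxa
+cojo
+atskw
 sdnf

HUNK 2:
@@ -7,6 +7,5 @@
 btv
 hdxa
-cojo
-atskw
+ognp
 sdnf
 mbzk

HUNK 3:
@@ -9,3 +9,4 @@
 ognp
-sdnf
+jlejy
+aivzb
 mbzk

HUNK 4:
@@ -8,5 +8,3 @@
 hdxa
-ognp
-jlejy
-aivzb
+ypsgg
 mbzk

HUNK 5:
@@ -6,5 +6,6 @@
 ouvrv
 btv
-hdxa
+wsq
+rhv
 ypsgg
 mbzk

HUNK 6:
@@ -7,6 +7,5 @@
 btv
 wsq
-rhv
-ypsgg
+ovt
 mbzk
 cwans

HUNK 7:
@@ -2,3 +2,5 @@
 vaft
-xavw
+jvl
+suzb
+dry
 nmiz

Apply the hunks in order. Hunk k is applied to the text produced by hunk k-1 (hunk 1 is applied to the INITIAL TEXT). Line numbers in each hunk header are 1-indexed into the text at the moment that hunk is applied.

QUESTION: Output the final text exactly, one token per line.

Hunk 1: at line 7 remove [tmv,kvxft,klx] add [hdxa,cojo,atskw] -> 13 lines: nyafw vaft xavw nmiz wlw ouvrv btv hdxa cojo atskw sdnf mbzk cwans
Hunk 2: at line 7 remove [cojo,atskw] add [ognp] -> 12 lines: nyafw vaft xavw nmiz wlw ouvrv btv hdxa ognp sdnf mbzk cwans
Hunk 3: at line 9 remove [sdnf] add [jlejy,aivzb] -> 13 lines: nyafw vaft xavw nmiz wlw ouvrv btv hdxa ognp jlejy aivzb mbzk cwans
Hunk 4: at line 8 remove [ognp,jlejy,aivzb] add [ypsgg] -> 11 lines: nyafw vaft xavw nmiz wlw ouvrv btv hdxa ypsgg mbzk cwans
Hunk 5: at line 6 remove [hdxa] add [wsq,rhv] -> 12 lines: nyafw vaft xavw nmiz wlw ouvrv btv wsq rhv ypsgg mbzk cwans
Hunk 6: at line 7 remove [rhv,ypsgg] add [ovt] -> 11 lines: nyafw vaft xavw nmiz wlw ouvrv btv wsq ovt mbzk cwans
Hunk 7: at line 2 remove [xavw] add [jvl,suzb,dry] -> 13 lines: nyafw vaft jvl suzb dry nmiz wlw ouvrv btv wsq ovt mbzk cwans

Answer: nyafw
vaft
jvl
suzb
dry
nmiz
wlw
ouvrv
btv
wsq
ovt
mbzk
cwans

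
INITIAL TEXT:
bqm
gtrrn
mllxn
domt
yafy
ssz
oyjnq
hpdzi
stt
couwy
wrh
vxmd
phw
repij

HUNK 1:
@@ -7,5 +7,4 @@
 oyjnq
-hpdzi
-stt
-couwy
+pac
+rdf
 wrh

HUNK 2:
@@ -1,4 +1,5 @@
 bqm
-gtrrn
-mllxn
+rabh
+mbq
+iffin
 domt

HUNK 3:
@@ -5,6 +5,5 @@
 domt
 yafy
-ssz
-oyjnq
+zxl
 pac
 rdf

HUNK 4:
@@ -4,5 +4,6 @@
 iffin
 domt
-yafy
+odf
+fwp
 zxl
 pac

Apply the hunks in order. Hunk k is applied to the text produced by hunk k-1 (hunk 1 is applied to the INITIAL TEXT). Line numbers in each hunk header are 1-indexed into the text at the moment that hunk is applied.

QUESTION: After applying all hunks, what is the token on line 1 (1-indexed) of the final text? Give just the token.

Answer: bqm

Derivation:
Hunk 1: at line 7 remove [hpdzi,stt,couwy] add [pac,rdf] -> 13 lines: bqm gtrrn mllxn domt yafy ssz oyjnq pac rdf wrh vxmd phw repij
Hunk 2: at line 1 remove [gtrrn,mllxn] add [rabh,mbq,iffin] -> 14 lines: bqm rabh mbq iffin domt yafy ssz oyjnq pac rdf wrh vxmd phw repij
Hunk 3: at line 5 remove [ssz,oyjnq] add [zxl] -> 13 lines: bqm rabh mbq iffin domt yafy zxl pac rdf wrh vxmd phw repij
Hunk 4: at line 4 remove [yafy] add [odf,fwp] -> 14 lines: bqm rabh mbq iffin domt odf fwp zxl pac rdf wrh vxmd phw repij
Final line 1: bqm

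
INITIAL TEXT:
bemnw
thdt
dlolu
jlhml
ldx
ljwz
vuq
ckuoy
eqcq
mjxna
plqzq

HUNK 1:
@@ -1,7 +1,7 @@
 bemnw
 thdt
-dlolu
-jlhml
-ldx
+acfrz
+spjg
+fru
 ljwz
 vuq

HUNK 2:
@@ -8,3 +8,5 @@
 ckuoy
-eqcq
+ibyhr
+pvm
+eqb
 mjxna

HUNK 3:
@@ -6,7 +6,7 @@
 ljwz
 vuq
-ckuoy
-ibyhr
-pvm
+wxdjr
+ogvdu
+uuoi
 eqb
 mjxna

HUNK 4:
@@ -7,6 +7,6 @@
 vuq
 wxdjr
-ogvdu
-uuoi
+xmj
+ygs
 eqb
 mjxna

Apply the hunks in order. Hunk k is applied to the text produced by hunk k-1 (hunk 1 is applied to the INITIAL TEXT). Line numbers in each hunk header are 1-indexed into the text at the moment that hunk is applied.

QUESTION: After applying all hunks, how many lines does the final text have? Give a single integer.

Hunk 1: at line 1 remove [dlolu,jlhml,ldx] add [acfrz,spjg,fru] -> 11 lines: bemnw thdt acfrz spjg fru ljwz vuq ckuoy eqcq mjxna plqzq
Hunk 2: at line 8 remove [eqcq] add [ibyhr,pvm,eqb] -> 13 lines: bemnw thdt acfrz spjg fru ljwz vuq ckuoy ibyhr pvm eqb mjxna plqzq
Hunk 3: at line 6 remove [ckuoy,ibyhr,pvm] add [wxdjr,ogvdu,uuoi] -> 13 lines: bemnw thdt acfrz spjg fru ljwz vuq wxdjr ogvdu uuoi eqb mjxna plqzq
Hunk 4: at line 7 remove [ogvdu,uuoi] add [xmj,ygs] -> 13 lines: bemnw thdt acfrz spjg fru ljwz vuq wxdjr xmj ygs eqb mjxna plqzq
Final line count: 13

Answer: 13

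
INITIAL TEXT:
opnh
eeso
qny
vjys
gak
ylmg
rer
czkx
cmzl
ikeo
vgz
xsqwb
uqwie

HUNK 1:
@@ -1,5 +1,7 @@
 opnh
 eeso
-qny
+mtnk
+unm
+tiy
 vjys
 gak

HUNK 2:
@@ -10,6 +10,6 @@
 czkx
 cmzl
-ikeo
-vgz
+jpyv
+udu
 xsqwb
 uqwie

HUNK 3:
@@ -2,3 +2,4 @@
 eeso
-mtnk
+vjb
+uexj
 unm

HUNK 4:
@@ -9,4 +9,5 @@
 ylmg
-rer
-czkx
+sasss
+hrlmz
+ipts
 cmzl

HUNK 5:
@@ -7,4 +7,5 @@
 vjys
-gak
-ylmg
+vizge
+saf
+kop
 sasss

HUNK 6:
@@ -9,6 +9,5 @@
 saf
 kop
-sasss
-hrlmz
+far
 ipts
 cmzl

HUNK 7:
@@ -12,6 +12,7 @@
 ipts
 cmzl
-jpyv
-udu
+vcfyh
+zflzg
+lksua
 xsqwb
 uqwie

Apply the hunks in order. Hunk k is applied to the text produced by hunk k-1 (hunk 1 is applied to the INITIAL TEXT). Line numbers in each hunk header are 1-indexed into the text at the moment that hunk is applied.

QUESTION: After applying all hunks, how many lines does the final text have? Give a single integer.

Hunk 1: at line 1 remove [qny] add [mtnk,unm,tiy] -> 15 lines: opnh eeso mtnk unm tiy vjys gak ylmg rer czkx cmzl ikeo vgz xsqwb uqwie
Hunk 2: at line 10 remove [ikeo,vgz] add [jpyv,udu] -> 15 lines: opnh eeso mtnk unm tiy vjys gak ylmg rer czkx cmzl jpyv udu xsqwb uqwie
Hunk 3: at line 2 remove [mtnk] add [vjb,uexj] -> 16 lines: opnh eeso vjb uexj unm tiy vjys gak ylmg rer czkx cmzl jpyv udu xsqwb uqwie
Hunk 4: at line 9 remove [rer,czkx] add [sasss,hrlmz,ipts] -> 17 lines: opnh eeso vjb uexj unm tiy vjys gak ylmg sasss hrlmz ipts cmzl jpyv udu xsqwb uqwie
Hunk 5: at line 7 remove [gak,ylmg] add [vizge,saf,kop] -> 18 lines: opnh eeso vjb uexj unm tiy vjys vizge saf kop sasss hrlmz ipts cmzl jpyv udu xsqwb uqwie
Hunk 6: at line 9 remove [sasss,hrlmz] add [far] -> 17 lines: opnh eeso vjb uexj unm tiy vjys vizge saf kop far ipts cmzl jpyv udu xsqwb uqwie
Hunk 7: at line 12 remove [jpyv,udu] add [vcfyh,zflzg,lksua] -> 18 lines: opnh eeso vjb uexj unm tiy vjys vizge saf kop far ipts cmzl vcfyh zflzg lksua xsqwb uqwie
Final line count: 18

Answer: 18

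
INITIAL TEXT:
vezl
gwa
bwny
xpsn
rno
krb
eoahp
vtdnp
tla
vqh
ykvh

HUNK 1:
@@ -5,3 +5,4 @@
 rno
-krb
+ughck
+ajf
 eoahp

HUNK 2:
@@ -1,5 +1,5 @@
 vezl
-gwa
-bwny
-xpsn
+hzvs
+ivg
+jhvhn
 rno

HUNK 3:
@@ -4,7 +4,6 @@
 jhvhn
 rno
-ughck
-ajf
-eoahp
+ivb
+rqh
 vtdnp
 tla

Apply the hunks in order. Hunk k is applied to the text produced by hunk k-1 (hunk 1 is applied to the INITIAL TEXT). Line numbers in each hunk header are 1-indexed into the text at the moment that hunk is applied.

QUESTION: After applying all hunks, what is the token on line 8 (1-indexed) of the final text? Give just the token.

Answer: vtdnp

Derivation:
Hunk 1: at line 5 remove [krb] add [ughck,ajf] -> 12 lines: vezl gwa bwny xpsn rno ughck ajf eoahp vtdnp tla vqh ykvh
Hunk 2: at line 1 remove [gwa,bwny,xpsn] add [hzvs,ivg,jhvhn] -> 12 lines: vezl hzvs ivg jhvhn rno ughck ajf eoahp vtdnp tla vqh ykvh
Hunk 3: at line 4 remove [ughck,ajf,eoahp] add [ivb,rqh] -> 11 lines: vezl hzvs ivg jhvhn rno ivb rqh vtdnp tla vqh ykvh
Final line 8: vtdnp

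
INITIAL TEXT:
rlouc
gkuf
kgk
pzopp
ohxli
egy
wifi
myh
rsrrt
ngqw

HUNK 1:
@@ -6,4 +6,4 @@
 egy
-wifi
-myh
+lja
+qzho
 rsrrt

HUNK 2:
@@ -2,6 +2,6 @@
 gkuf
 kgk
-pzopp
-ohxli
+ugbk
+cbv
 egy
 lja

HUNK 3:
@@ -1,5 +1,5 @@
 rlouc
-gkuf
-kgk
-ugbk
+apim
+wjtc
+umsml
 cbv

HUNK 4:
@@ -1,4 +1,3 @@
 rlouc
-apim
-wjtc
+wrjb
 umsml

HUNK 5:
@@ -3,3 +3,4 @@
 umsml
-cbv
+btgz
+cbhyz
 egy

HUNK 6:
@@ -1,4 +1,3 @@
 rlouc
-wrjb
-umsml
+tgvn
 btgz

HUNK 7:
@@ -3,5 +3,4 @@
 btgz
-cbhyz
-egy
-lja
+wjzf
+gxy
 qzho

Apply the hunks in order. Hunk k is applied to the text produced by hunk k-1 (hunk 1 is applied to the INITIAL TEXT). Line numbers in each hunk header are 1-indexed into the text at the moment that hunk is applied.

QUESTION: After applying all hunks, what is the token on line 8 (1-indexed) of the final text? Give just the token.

Answer: ngqw

Derivation:
Hunk 1: at line 6 remove [wifi,myh] add [lja,qzho] -> 10 lines: rlouc gkuf kgk pzopp ohxli egy lja qzho rsrrt ngqw
Hunk 2: at line 2 remove [pzopp,ohxli] add [ugbk,cbv] -> 10 lines: rlouc gkuf kgk ugbk cbv egy lja qzho rsrrt ngqw
Hunk 3: at line 1 remove [gkuf,kgk,ugbk] add [apim,wjtc,umsml] -> 10 lines: rlouc apim wjtc umsml cbv egy lja qzho rsrrt ngqw
Hunk 4: at line 1 remove [apim,wjtc] add [wrjb] -> 9 lines: rlouc wrjb umsml cbv egy lja qzho rsrrt ngqw
Hunk 5: at line 3 remove [cbv] add [btgz,cbhyz] -> 10 lines: rlouc wrjb umsml btgz cbhyz egy lja qzho rsrrt ngqw
Hunk 6: at line 1 remove [wrjb,umsml] add [tgvn] -> 9 lines: rlouc tgvn btgz cbhyz egy lja qzho rsrrt ngqw
Hunk 7: at line 3 remove [cbhyz,egy,lja] add [wjzf,gxy] -> 8 lines: rlouc tgvn btgz wjzf gxy qzho rsrrt ngqw
Final line 8: ngqw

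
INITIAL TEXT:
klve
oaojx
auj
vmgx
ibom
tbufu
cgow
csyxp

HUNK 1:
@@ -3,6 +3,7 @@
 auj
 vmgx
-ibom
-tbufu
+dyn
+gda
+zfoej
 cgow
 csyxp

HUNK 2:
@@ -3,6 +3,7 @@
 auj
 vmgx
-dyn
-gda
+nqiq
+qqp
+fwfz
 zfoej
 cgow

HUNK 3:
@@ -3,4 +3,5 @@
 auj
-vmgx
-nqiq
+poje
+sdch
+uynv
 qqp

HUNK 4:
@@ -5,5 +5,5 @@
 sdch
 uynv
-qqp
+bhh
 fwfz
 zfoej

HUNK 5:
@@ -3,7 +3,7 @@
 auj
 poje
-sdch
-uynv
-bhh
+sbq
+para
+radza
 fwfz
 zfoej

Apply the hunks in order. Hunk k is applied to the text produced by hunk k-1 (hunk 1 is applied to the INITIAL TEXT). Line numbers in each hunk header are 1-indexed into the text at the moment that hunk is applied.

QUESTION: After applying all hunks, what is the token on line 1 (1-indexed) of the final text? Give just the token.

Answer: klve

Derivation:
Hunk 1: at line 3 remove [ibom,tbufu] add [dyn,gda,zfoej] -> 9 lines: klve oaojx auj vmgx dyn gda zfoej cgow csyxp
Hunk 2: at line 3 remove [dyn,gda] add [nqiq,qqp,fwfz] -> 10 lines: klve oaojx auj vmgx nqiq qqp fwfz zfoej cgow csyxp
Hunk 3: at line 3 remove [vmgx,nqiq] add [poje,sdch,uynv] -> 11 lines: klve oaojx auj poje sdch uynv qqp fwfz zfoej cgow csyxp
Hunk 4: at line 5 remove [qqp] add [bhh] -> 11 lines: klve oaojx auj poje sdch uynv bhh fwfz zfoej cgow csyxp
Hunk 5: at line 3 remove [sdch,uynv,bhh] add [sbq,para,radza] -> 11 lines: klve oaojx auj poje sbq para radza fwfz zfoej cgow csyxp
Final line 1: klve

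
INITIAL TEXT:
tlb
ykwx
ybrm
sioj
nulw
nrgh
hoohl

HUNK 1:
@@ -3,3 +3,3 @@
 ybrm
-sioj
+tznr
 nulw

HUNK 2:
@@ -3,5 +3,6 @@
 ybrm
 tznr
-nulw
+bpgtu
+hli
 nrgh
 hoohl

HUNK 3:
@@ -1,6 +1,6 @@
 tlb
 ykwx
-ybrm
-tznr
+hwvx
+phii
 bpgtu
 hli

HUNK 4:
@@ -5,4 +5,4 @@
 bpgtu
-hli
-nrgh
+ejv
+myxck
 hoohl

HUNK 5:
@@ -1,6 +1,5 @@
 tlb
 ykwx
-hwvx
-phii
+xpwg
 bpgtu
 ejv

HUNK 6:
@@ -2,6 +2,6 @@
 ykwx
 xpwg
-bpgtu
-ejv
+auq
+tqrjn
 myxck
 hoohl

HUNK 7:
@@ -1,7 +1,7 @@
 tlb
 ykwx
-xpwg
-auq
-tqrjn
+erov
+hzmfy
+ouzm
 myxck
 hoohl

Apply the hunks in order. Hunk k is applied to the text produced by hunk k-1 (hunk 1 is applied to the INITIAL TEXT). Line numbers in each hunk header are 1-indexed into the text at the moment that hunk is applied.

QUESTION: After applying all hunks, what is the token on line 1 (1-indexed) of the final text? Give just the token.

Answer: tlb

Derivation:
Hunk 1: at line 3 remove [sioj] add [tznr] -> 7 lines: tlb ykwx ybrm tznr nulw nrgh hoohl
Hunk 2: at line 3 remove [nulw] add [bpgtu,hli] -> 8 lines: tlb ykwx ybrm tznr bpgtu hli nrgh hoohl
Hunk 3: at line 1 remove [ybrm,tznr] add [hwvx,phii] -> 8 lines: tlb ykwx hwvx phii bpgtu hli nrgh hoohl
Hunk 4: at line 5 remove [hli,nrgh] add [ejv,myxck] -> 8 lines: tlb ykwx hwvx phii bpgtu ejv myxck hoohl
Hunk 5: at line 1 remove [hwvx,phii] add [xpwg] -> 7 lines: tlb ykwx xpwg bpgtu ejv myxck hoohl
Hunk 6: at line 2 remove [bpgtu,ejv] add [auq,tqrjn] -> 7 lines: tlb ykwx xpwg auq tqrjn myxck hoohl
Hunk 7: at line 1 remove [xpwg,auq,tqrjn] add [erov,hzmfy,ouzm] -> 7 lines: tlb ykwx erov hzmfy ouzm myxck hoohl
Final line 1: tlb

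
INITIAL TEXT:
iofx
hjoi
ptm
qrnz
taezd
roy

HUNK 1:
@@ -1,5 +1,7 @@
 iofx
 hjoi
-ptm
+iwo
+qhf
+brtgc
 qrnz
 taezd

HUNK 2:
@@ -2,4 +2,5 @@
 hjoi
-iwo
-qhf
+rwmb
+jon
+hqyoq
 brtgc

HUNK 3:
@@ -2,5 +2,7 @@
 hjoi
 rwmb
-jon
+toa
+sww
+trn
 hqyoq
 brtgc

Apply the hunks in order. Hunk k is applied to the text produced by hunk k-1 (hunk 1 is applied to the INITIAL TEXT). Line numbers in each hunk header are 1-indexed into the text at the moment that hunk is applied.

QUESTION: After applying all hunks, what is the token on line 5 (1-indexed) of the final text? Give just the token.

Hunk 1: at line 1 remove [ptm] add [iwo,qhf,brtgc] -> 8 lines: iofx hjoi iwo qhf brtgc qrnz taezd roy
Hunk 2: at line 2 remove [iwo,qhf] add [rwmb,jon,hqyoq] -> 9 lines: iofx hjoi rwmb jon hqyoq brtgc qrnz taezd roy
Hunk 3: at line 2 remove [jon] add [toa,sww,trn] -> 11 lines: iofx hjoi rwmb toa sww trn hqyoq brtgc qrnz taezd roy
Final line 5: sww

Answer: sww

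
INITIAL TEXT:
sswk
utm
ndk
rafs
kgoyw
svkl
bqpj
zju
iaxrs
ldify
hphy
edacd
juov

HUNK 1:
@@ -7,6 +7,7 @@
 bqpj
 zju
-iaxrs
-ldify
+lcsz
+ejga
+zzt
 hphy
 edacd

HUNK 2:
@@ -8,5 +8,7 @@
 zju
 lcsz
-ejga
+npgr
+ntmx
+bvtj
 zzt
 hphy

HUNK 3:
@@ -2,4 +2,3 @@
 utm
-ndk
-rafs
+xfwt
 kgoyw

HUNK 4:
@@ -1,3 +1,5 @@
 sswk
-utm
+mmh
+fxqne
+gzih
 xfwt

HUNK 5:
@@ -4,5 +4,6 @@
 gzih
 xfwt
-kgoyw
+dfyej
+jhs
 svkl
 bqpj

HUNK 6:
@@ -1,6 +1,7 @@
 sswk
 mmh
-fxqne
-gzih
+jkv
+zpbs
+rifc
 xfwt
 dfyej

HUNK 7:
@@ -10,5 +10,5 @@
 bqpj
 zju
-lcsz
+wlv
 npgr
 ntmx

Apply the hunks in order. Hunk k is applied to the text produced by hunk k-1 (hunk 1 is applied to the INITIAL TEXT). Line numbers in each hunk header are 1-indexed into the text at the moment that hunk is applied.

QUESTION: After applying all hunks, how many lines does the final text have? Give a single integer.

Answer: 19

Derivation:
Hunk 1: at line 7 remove [iaxrs,ldify] add [lcsz,ejga,zzt] -> 14 lines: sswk utm ndk rafs kgoyw svkl bqpj zju lcsz ejga zzt hphy edacd juov
Hunk 2: at line 8 remove [ejga] add [npgr,ntmx,bvtj] -> 16 lines: sswk utm ndk rafs kgoyw svkl bqpj zju lcsz npgr ntmx bvtj zzt hphy edacd juov
Hunk 3: at line 2 remove [ndk,rafs] add [xfwt] -> 15 lines: sswk utm xfwt kgoyw svkl bqpj zju lcsz npgr ntmx bvtj zzt hphy edacd juov
Hunk 4: at line 1 remove [utm] add [mmh,fxqne,gzih] -> 17 lines: sswk mmh fxqne gzih xfwt kgoyw svkl bqpj zju lcsz npgr ntmx bvtj zzt hphy edacd juov
Hunk 5: at line 4 remove [kgoyw] add [dfyej,jhs] -> 18 lines: sswk mmh fxqne gzih xfwt dfyej jhs svkl bqpj zju lcsz npgr ntmx bvtj zzt hphy edacd juov
Hunk 6: at line 1 remove [fxqne,gzih] add [jkv,zpbs,rifc] -> 19 lines: sswk mmh jkv zpbs rifc xfwt dfyej jhs svkl bqpj zju lcsz npgr ntmx bvtj zzt hphy edacd juov
Hunk 7: at line 10 remove [lcsz] add [wlv] -> 19 lines: sswk mmh jkv zpbs rifc xfwt dfyej jhs svkl bqpj zju wlv npgr ntmx bvtj zzt hphy edacd juov
Final line count: 19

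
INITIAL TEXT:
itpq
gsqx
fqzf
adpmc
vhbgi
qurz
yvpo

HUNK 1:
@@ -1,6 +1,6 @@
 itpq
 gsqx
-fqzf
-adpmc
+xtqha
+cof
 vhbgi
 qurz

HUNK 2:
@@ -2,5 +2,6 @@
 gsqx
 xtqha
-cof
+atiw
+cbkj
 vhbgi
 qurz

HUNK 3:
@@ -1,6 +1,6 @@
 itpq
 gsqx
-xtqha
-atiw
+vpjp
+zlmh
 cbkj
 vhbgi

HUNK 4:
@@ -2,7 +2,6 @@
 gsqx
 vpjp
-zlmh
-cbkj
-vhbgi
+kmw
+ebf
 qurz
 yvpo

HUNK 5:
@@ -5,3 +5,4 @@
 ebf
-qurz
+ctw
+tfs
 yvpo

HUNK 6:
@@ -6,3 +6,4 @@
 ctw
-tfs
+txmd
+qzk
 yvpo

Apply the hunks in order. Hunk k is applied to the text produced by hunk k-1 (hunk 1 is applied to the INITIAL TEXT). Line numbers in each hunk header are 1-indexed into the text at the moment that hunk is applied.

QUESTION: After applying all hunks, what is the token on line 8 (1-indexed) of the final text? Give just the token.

Answer: qzk

Derivation:
Hunk 1: at line 1 remove [fqzf,adpmc] add [xtqha,cof] -> 7 lines: itpq gsqx xtqha cof vhbgi qurz yvpo
Hunk 2: at line 2 remove [cof] add [atiw,cbkj] -> 8 lines: itpq gsqx xtqha atiw cbkj vhbgi qurz yvpo
Hunk 3: at line 1 remove [xtqha,atiw] add [vpjp,zlmh] -> 8 lines: itpq gsqx vpjp zlmh cbkj vhbgi qurz yvpo
Hunk 4: at line 2 remove [zlmh,cbkj,vhbgi] add [kmw,ebf] -> 7 lines: itpq gsqx vpjp kmw ebf qurz yvpo
Hunk 5: at line 5 remove [qurz] add [ctw,tfs] -> 8 lines: itpq gsqx vpjp kmw ebf ctw tfs yvpo
Hunk 6: at line 6 remove [tfs] add [txmd,qzk] -> 9 lines: itpq gsqx vpjp kmw ebf ctw txmd qzk yvpo
Final line 8: qzk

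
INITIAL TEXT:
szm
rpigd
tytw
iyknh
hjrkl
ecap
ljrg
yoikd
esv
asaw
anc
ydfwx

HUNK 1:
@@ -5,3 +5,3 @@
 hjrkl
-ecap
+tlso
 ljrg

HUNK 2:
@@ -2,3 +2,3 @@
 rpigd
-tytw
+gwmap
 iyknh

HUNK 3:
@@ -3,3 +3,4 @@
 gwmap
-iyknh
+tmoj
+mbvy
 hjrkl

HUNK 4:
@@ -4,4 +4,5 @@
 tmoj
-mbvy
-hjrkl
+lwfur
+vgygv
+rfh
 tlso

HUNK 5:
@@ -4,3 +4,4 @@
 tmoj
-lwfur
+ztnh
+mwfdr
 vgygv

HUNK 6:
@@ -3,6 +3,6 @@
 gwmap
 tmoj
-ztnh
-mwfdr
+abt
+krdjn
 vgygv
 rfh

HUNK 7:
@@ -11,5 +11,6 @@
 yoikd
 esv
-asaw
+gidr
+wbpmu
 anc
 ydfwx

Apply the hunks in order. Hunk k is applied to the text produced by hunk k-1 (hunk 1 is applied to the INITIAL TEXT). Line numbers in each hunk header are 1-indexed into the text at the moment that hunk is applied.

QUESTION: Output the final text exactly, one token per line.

Hunk 1: at line 5 remove [ecap] add [tlso] -> 12 lines: szm rpigd tytw iyknh hjrkl tlso ljrg yoikd esv asaw anc ydfwx
Hunk 2: at line 2 remove [tytw] add [gwmap] -> 12 lines: szm rpigd gwmap iyknh hjrkl tlso ljrg yoikd esv asaw anc ydfwx
Hunk 3: at line 3 remove [iyknh] add [tmoj,mbvy] -> 13 lines: szm rpigd gwmap tmoj mbvy hjrkl tlso ljrg yoikd esv asaw anc ydfwx
Hunk 4: at line 4 remove [mbvy,hjrkl] add [lwfur,vgygv,rfh] -> 14 lines: szm rpigd gwmap tmoj lwfur vgygv rfh tlso ljrg yoikd esv asaw anc ydfwx
Hunk 5: at line 4 remove [lwfur] add [ztnh,mwfdr] -> 15 lines: szm rpigd gwmap tmoj ztnh mwfdr vgygv rfh tlso ljrg yoikd esv asaw anc ydfwx
Hunk 6: at line 3 remove [ztnh,mwfdr] add [abt,krdjn] -> 15 lines: szm rpigd gwmap tmoj abt krdjn vgygv rfh tlso ljrg yoikd esv asaw anc ydfwx
Hunk 7: at line 11 remove [asaw] add [gidr,wbpmu] -> 16 lines: szm rpigd gwmap tmoj abt krdjn vgygv rfh tlso ljrg yoikd esv gidr wbpmu anc ydfwx

Answer: szm
rpigd
gwmap
tmoj
abt
krdjn
vgygv
rfh
tlso
ljrg
yoikd
esv
gidr
wbpmu
anc
ydfwx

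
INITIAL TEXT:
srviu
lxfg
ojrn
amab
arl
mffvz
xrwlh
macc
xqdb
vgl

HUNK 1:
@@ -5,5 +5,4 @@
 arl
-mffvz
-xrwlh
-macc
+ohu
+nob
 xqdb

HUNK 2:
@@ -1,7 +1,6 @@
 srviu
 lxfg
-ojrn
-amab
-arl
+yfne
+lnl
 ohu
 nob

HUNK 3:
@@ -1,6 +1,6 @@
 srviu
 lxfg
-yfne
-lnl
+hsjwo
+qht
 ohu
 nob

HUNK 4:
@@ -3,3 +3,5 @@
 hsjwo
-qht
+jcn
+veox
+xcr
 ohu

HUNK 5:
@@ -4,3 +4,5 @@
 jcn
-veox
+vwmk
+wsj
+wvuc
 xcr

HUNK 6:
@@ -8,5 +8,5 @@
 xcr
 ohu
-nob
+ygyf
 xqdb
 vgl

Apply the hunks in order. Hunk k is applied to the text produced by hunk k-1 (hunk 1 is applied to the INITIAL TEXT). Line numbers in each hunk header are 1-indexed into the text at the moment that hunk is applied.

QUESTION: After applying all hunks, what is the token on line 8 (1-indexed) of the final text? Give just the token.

Hunk 1: at line 5 remove [mffvz,xrwlh,macc] add [ohu,nob] -> 9 lines: srviu lxfg ojrn amab arl ohu nob xqdb vgl
Hunk 2: at line 1 remove [ojrn,amab,arl] add [yfne,lnl] -> 8 lines: srviu lxfg yfne lnl ohu nob xqdb vgl
Hunk 3: at line 1 remove [yfne,lnl] add [hsjwo,qht] -> 8 lines: srviu lxfg hsjwo qht ohu nob xqdb vgl
Hunk 4: at line 3 remove [qht] add [jcn,veox,xcr] -> 10 lines: srviu lxfg hsjwo jcn veox xcr ohu nob xqdb vgl
Hunk 5: at line 4 remove [veox] add [vwmk,wsj,wvuc] -> 12 lines: srviu lxfg hsjwo jcn vwmk wsj wvuc xcr ohu nob xqdb vgl
Hunk 6: at line 8 remove [nob] add [ygyf] -> 12 lines: srviu lxfg hsjwo jcn vwmk wsj wvuc xcr ohu ygyf xqdb vgl
Final line 8: xcr

Answer: xcr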